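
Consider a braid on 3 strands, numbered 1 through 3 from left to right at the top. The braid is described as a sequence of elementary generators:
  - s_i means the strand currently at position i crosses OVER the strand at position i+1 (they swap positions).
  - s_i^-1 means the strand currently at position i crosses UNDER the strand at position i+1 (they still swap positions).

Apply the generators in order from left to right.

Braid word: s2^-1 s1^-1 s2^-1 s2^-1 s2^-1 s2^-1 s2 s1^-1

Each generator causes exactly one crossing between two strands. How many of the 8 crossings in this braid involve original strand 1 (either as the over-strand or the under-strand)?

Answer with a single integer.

Answer: 6

Derivation:
Gen 1: crossing 2x3. Involves strand 1? no. Count so far: 0
Gen 2: crossing 1x3. Involves strand 1? yes. Count so far: 1
Gen 3: crossing 1x2. Involves strand 1? yes. Count so far: 2
Gen 4: crossing 2x1. Involves strand 1? yes. Count so far: 3
Gen 5: crossing 1x2. Involves strand 1? yes. Count so far: 4
Gen 6: crossing 2x1. Involves strand 1? yes. Count so far: 5
Gen 7: crossing 1x2. Involves strand 1? yes. Count so far: 6
Gen 8: crossing 3x2. Involves strand 1? no. Count so far: 6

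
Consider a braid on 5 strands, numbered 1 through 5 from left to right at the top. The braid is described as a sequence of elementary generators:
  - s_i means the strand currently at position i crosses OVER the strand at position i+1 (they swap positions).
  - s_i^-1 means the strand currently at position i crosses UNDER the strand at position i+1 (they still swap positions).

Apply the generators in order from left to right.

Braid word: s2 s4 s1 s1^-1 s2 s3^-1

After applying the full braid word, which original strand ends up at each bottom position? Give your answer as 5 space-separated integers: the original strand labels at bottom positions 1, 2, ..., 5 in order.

Gen 1 (s2): strand 2 crosses over strand 3. Perm now: [1 3 2 4 5]
Gen 2 (s4): strand 4 crosses over strand 5. Perm now: [1 3 2 5 4]
Gen 3 (s1): strand 1 crosses over strand 3. Perm now: [3 1 2 5 4]
Gen 4 (s1^-1): strand 3 crosses under strand 1. Perm now: [1 3 2 5 4]
Gen 5 (s2): strand 3 crosses over strand 2. Perm now: [1 2 3 5 4]
Gen 6 (s3^-1): strand 3 crosses under strand 5. Perm now: [1 2 5 3 4]

Answer: 1 2 5 3 4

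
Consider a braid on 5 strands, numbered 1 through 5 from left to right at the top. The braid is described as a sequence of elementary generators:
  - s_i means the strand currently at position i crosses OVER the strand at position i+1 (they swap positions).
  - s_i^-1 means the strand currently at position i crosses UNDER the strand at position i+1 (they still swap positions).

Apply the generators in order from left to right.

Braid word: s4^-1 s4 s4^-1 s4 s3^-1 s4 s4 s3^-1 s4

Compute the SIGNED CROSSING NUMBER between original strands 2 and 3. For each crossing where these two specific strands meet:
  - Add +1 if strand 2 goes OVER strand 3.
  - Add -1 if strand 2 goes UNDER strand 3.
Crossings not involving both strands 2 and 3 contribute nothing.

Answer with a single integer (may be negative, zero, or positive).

Answer: 0

Derivation:
Gen 1: crossing 4x5. Both 2&3? no. Sum: 0
Gen 2: crossing 5x4. Both 2&3? no. Sum: 0
Gen 3: crossing 4x5. Both 2&3? no. Sum: 0
Gen 4: crossing 5x4. Both 2&3? no. Sum: 0
Gen 5: crossing 3x4. Both 2&3? no. Sum: 0
Gen 6: crossing 3x5. Both 2&3? no. Sum: 0
Gen 7: crossing 5x3. Both 2&3? no. Sum: 0
Gen 8: crossing 4x3. Both 2&3? no. Sum: 0
Gen 9: crossing 4x5. Both 2&3? no. Sum: 0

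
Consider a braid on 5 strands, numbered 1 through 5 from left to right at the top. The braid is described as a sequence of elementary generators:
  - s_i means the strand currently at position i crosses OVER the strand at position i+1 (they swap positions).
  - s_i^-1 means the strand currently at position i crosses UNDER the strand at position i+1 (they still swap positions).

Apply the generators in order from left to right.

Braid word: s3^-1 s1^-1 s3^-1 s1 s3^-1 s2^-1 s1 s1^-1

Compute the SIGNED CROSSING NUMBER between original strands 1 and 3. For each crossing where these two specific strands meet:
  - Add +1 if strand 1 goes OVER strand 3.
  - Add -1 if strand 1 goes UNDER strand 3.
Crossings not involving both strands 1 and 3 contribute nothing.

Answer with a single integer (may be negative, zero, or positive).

Answer: 0

Derivation:
Gen 1: crossing 3x4. Both 1&3? no. Sum: 0
Gen 2: crossing 1x2. Both 1&3? no. Sum: 0
Gen 3: crossing 4x3. Both 1&3? no. Sum: 0
Gen 4: crossing 2x1. Both 1&3? no. Sum: 0
Gen 5: crossing 3x4. Both 1&3? no. Sum: 0
Gen 6: crossing 2x4. Both 1&3? no. Sum: 0
Gen 7: crossing 1x4. Both 1&3? no. Sum: 0
Gen 8: crossing 4x1. Both 1&3? no. Sum: 0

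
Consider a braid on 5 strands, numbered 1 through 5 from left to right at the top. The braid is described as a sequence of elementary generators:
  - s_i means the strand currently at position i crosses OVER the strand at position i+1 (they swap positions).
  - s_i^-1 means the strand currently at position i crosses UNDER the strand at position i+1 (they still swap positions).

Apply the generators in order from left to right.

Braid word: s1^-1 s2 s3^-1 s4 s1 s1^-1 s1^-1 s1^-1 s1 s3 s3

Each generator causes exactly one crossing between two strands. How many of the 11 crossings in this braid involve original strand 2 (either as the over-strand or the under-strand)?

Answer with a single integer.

Gen 1: crossing 1x2. Involves strand 2? yes. Count so far: 1
Gen 2: crossing 1x3. Involves strand 2? no. Count so far: 1
Gen 3: crossing 1x4. Involves strand 2? no. Count so far: 1
Gen 4: crossing 1x5. Involves strand 2? no. Count so far: 1
Gen 5: crossing 2x3. Involves strand 2? yes. Count so far: 2
Gen 6: crossing 3x2. Involves strand 2? yes. Count so far: 3
Gen 7: crossing 2x3. Involves strand 2? yes. Count so far: 4
Gen 8: crossing 3x2. Involves strand 2? yes. Count so far: 5
Gen 9: crossing 2x3. Involves strand 2? yes. Count so far: 6
Gen 10: crossing 4x5. Involves strand 2? no. Count so far: 6
Gen 11: crossing 5x4. Involves strand 2? no. Count so far: 6

Answer: 6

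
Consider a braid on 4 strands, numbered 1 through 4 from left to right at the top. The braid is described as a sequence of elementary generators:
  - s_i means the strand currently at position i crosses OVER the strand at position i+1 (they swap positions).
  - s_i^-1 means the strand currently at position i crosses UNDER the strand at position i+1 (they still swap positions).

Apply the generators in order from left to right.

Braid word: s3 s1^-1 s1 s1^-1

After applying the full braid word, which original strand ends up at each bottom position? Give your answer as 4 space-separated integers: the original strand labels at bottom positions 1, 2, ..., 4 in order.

Gen 1 (s3): strand 3 crosses over strand 4. Perm now: [1 2 4 3]
Gen 2 (s1^-1): strand 1 crosses under strand 2. Perm now: [2 1 4 3]
Gen 3 (s1): strand 2 crosses over strand 1. Perm now: [1 2 4 3]
Gen 4 (s1^-1): strand 1 crosses under strand 2. Perm now: [2 1 4 3]

Answer: 2 1 4 3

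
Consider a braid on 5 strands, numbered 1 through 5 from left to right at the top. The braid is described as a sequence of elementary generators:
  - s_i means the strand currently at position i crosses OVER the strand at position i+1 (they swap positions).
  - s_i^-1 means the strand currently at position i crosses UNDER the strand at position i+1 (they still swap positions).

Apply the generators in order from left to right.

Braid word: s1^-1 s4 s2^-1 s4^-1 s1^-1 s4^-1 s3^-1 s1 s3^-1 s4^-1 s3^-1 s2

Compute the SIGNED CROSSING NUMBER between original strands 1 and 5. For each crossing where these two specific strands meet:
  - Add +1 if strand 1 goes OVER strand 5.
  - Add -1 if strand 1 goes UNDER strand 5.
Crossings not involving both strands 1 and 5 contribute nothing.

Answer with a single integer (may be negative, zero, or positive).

Answer: 0

Derivation:
Gen 1: crossing 1x2. Both 1&5? no. Sum: 0
Gen 2: crossing 4x5. Both 1&5? no. Sum: 0
Gen 3: crossing 1x3. Both 1&5? no. Sum: 0
Gen 4: crossing 5x4. Both 1&5? no. Sum: 0
Gen 5: crossing 2x3. Both 1&5? no. Sum: 0
Gen 6: crossing 4x5. Both 1&5? no. Sum: 0
Gen 7: 1 under 5. Both 1&5? yes. Contrib: -1. Sum: -1
Gen 8: crossing 3x2. Both 1&5? no. Sum: -1
Gen 9: 5 under 1. Both 1&5? yes. Contrib: +1. Sum: 0
Gen 10: crossing 5x4. Both 1&5? no. Sum: 0
Gen 11: crossing 1x4. Both 1&5? no. Sum: 0
Gen 12: crossing 3x4. Both 1&5? no. Sum: 0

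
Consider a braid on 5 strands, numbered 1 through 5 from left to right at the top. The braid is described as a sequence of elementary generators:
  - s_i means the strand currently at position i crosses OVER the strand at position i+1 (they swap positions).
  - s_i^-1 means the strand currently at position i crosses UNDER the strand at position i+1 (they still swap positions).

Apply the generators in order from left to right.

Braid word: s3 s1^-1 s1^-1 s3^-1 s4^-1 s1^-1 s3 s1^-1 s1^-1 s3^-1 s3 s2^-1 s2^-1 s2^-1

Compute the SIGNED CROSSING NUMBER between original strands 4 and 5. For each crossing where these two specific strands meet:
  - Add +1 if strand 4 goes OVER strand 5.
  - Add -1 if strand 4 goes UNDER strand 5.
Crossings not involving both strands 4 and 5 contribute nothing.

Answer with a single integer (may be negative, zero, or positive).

Answer: -1

Derivation:
Gen 1: crossing 3x4. Both 4&5? no. Sum: 0
Gen 2: crossing 1x2. Both 4&5? no. Sum: 0
Gen 3: crossing 2x1. Both 4&5? no. Sum: 0
Gen 4: crossing 4x3. Both 4&5? no. Sum: 0
Gen 5: 4 under 5. Both 4&5? yes. Contrib: -1. Sum: -1
Gen 6: crossing 1x2. Both 4&5? no. Sum: -1
Gen 7: crossing 3x5. Both 4&5? no. Sum: -1
Gen 8: crossing 2x1. Both 4&5? no. Sum: -1
Gen 9: crossing 1x2. Both 4&5? no. Sum: -1
Gen 10: crossing 5x3. Both 4&5? no. Sum: -1
Gen 11: crossing 3x5. Both 4&5? no. Sum: -1
Gen 12: crossing 1x5. Both 4&5? no. Sum: -1
Gen 13: crossing 5x1. Both 4&5? no. Sum: -1
Gen 14: crossing 1x5. Both 4&5? no. Sum: -1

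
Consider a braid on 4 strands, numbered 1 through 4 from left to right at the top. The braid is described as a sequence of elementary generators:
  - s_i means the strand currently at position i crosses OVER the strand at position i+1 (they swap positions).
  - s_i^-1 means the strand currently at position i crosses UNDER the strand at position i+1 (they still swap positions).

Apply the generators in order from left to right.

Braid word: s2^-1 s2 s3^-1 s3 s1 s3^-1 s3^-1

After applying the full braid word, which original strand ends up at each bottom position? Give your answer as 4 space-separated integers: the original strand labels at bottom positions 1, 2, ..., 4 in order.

Gen 1 (s2^-1): strand 2 crosses under strand 3. Perm now: [1 3 2 4]
Gen 2 (s2): strand 3 crosses over strand 2. Perm now: [1 2 3 4]
Gen 3 (s3^-1): strand 3 crosses under strand 4. Perm now: [1 2 4 3]
Gen 4 (s3): strand 4 crosses over strand 3. Perm now: [1 2 3 4]
Gen 5 (s1): strand 1 crosses over strand 2. Perm now: [2 1 3 4]
Gen 6 (s3^-1): strand 3 crosses under strand 4. Perm now: [2 1 4 3]
Gen 7 (s3^-1): strand 4 crosses under strand 3. Perm now: [2 1 3 4]

Answer: 2 1 3 4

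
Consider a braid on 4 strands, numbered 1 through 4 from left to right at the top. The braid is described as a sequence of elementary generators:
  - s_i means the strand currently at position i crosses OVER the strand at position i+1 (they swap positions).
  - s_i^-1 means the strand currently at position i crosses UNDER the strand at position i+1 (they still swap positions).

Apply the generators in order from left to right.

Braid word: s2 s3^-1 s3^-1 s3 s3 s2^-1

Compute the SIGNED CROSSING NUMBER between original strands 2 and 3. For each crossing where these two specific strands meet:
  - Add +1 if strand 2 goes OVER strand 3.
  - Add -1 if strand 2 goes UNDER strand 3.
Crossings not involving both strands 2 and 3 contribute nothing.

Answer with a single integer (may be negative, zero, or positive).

Gen 1: 2 over 3. Both 2&3? yes. Contrib: +1. Sum: 1
Gen 2: crossing 2x4. Both 2&3? no. Sum: 1
Gen 3: crossing 4x2. Both 2&3? no. Sum: 1
Gen 4: crossing 2x4. Both 2&3? no. Sum: 1
Gen 5: crossing 4x2. Both 2&3? no. Sum: 1
Gen 6: 3 under 2. Both 2&3? yes. Contrib: +1. Sum: 2

Answer: 2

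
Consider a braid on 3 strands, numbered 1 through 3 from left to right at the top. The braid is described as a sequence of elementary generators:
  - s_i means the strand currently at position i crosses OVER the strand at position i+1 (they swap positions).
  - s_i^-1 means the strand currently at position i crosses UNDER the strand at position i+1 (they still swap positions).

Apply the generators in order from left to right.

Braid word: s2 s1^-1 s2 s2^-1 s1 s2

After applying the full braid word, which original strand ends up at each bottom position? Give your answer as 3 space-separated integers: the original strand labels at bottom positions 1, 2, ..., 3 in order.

Answer: 1 2 3

Derivation:
Gen 1 (s2): strand 2 crosses over strand 3. Perm now: [1 3 2]
Gen 2 (s1^-1): strand 1 crosses under strand 3. Perm now: [3 1 2]
Gen 3 (s2): strand 1 crosses over strand 2. Perm now: [3 2 1]
Gen 4 (s2^-1): strand 2 crosses under strand 1. Perm now: [3 1 2]
Gen 5 (s1): strand 3 crosses over strand 1. Perm now: [1 3 2]
Gen 6 (s2): strand 3 crosses over strand 2. Perm now: [1 2 3]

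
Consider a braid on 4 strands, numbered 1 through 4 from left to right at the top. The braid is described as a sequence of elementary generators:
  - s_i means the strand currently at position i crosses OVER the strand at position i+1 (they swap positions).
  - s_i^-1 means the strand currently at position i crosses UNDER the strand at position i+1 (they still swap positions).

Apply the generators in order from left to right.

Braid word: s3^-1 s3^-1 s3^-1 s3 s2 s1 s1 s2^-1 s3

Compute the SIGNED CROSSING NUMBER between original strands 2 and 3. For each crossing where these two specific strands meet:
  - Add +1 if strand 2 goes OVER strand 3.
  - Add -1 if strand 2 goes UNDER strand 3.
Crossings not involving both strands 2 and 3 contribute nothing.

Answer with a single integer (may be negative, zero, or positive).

Gen 1: crossing 3x4. Both 2&3? no. Sum: 0
Gen 2: crossing 4x3. Both 2&3? no. Sum: 0
Gen 3: crossing 3x4. Both 2&3? no. Sum: 0
Gen 4: crossing 4x3. Both 2&3? no. Sum: 0
Gen 5: 2 over 3. Both 2&3? yes. Contrib: +1. Sum: 1
Gen 6: crossing 1x3. Both 2&3? no. Sum: 1
Gen 7: crossing 3x1. Both 2&3? no. Sum: 1
Gen 8: 3 under 2. Both 2&3? yes. Contrib: +1. Sum: 2
Gen 9: crossing 3x4. Both 2&3? no. Sum: 2

Answer: 2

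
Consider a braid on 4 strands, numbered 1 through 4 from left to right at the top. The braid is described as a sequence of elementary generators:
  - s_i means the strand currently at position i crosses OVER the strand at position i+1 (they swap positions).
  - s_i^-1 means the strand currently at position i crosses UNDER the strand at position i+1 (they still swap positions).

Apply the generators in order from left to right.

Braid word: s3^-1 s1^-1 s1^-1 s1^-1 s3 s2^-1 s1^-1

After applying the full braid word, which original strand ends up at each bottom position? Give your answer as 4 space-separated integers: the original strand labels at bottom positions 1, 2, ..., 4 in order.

Gen 1 (s3^-1): strand 3 crosses under strand 4. Perm now: [1 2 4 3]
Gen 2 (s1^-1): strand 1 crosses under strand 2. Perm now: [2 1 4 3]
Gen 3 (s1^-1): strand 2 crosses under strand 1. Perm now: [1 2 4 3]
Gen 4 (s1^-1): strand 1 crosses under strand 2. Perm now: [2 1 4 3]
Gen 5 (s3): strand 4 crosses over strand 3. Perm now: [2 1 3 4]
Gen 6 (s2^-1): strand 1 crosses under strand 3. Perm now: [2 3 1 4]
Gen 7 (s1^-1): strand 2 crosses under strand 3. Perm now: [3 2 1 4]

Answer: 3 2 1 4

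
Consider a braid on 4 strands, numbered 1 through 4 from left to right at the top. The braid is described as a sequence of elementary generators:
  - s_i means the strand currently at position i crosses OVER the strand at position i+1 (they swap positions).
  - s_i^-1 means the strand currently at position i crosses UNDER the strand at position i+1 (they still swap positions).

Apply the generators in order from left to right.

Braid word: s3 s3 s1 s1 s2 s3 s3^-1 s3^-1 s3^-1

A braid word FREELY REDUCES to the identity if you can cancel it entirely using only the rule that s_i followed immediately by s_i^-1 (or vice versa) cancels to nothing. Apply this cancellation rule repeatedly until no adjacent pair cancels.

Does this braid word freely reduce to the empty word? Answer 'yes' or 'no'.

Answer: no

Derivation:
Gen 1 (s3): push. Stack: [s3]
Gen 2 (s3): push. Stack: [s3 s3]
Gen 3 (s1): push. Stack: [s3 s3 s1]
Gen 4 (s1): push. Stack: [s3 s3 s1 s1]
Gen 5 (s2): push. Stack: [s3 s3 s1 s1 s2]
Gen 6 (s3): push. Stack: [s3 s3 s1 s1 s2 s3]
Gen 7 (s3^-1): cancels prior s3. Stack: [s3 s3 s1 s1 s2]
Gen 8 (s3^-1): push. Stack: [s3 s3 s1 s1 s2 s3^-1]
Gen 9 (s3^-1): push. Stack: [s3 s3 s1 s1 s2 s3^-1 s3^-1]
Reduced word: s3 s3 s1 s1 s2 s3^-1 s3^-1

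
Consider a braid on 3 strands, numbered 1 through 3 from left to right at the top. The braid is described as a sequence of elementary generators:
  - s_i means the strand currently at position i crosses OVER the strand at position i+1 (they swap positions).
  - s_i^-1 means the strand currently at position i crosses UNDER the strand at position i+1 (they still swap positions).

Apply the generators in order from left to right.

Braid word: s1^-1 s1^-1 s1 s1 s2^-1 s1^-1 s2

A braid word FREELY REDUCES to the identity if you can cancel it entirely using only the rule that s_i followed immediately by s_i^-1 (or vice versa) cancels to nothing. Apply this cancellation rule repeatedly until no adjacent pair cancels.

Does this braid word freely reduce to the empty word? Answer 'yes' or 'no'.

Gen 1 (s1^-1): push. Stack: [s1^-1]
Gen 2 (s1^-1): push. Stack: [s1^-1 s1^-1]
Gen 3 (s1): cancels prior s1^-1. Stack: [s1^-1]
Gen 4 (s1): cancels prior s1^-1. Stack: []
Gen 5 (s2^-1): push. Stack: [s2^-1]
Gen 6 (s1^-1): push. Stack: [s2^-1 s1^-1]
Gen 7 (s2): push. Stack: [s2^-1 s1^-1 s2]
Reduced word: s2^-1 s1^-1 s2

Answer: no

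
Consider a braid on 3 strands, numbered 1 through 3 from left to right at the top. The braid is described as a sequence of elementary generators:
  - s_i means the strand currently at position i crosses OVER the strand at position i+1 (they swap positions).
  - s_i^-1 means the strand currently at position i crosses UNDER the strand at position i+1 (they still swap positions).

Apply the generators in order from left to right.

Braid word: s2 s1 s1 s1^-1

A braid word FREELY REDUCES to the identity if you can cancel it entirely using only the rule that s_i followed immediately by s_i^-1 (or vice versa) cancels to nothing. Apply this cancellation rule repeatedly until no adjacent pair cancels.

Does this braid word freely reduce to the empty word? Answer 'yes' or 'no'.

Gen 1 (s2): push. Stack: [s2]
Gen 2 (s1): push. Stack: [s2 s1]
Gen 3 (s1): push. Stack: [s2 s1 s1]
Gen 4 (s1^-1): cancels prior s1. Stack: [s2 s1]
Reduced word: s2 s1

Answer: no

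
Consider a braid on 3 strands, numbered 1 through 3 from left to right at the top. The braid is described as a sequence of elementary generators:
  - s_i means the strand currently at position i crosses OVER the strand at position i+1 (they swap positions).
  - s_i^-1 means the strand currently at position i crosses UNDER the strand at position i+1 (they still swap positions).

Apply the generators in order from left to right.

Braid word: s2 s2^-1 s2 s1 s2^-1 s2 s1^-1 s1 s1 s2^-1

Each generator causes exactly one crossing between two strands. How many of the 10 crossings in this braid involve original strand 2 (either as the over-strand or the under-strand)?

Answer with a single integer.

Answer: 6

Derivation:
Gen 1: crossing 2x3. Involves strand 2? yes. Count so far: 1
Gen 2: crossing 3x2. Involves strand 2? yes. Count so far: 2
Gen 3: crossing 2x3. Involves strand 2? yes. Count so far: 3
Gen 4: crossing 1x3. Involves strand 2? no. Count so far: 3
Gen 5: crossing 1x2. Involves strand 2? yes. Count so far: 4
Gen 6: crossing 2x1. Involves strand 2? yes. Count so far: 5
Gen 7: crossing 3x1. Involves strand 2? no. Count so far: 5
Gen 8: crossing 1x3. Involves strand 2? no. Count so far: 5
Gen 9: crossing 3x1. Involves strand 2? no. Count so far: 5
Gen 10: crossing 3x2. Involves strand 2? yes. Count so far: 6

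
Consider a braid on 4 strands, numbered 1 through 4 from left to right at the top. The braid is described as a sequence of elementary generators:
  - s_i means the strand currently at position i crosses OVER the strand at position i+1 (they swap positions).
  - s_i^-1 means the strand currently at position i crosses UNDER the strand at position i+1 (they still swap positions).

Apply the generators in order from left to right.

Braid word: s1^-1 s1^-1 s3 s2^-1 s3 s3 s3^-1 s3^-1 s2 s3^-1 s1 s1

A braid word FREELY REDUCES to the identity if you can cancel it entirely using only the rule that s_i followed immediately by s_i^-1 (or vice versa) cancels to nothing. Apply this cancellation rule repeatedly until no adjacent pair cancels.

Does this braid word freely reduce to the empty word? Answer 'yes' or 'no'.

Gen 1 (s1^-1): push. Stack: [s1^-1]
Gen 2 (s1^-1): push. Stack: [s1^-1 s1^-1]
Gen 3 (s3): push. Stack: [s1^-1 s1^-1 s3]
Gen 4 (s2^-1): push. Stack: [s1^-1 s1^-1 s3 s2^-1]
Gen 5 (s3): push. Stack: [s1^-1 s1^-1 s3 s2^-1 s3]
Gen 6 (s3): push. Stack: [s1^-1 s1^-1 s3 s2^-1 s3 s3]
Gen 7 (s3^-1): cancels prior s3. Stack: [s1^-1 s1^-1 s3 s2^-1 s3]
Gen 8 (s3^-1): cancels prior s3. Stack: [s1^-1 s1^-1 s3 s2^-1]
Gen 9 (s2): cancels prior s2^-1. Stack: [s1^-1 s1^-1 s3]
Gen 10 (s3^-1): cancels prior s3. Stack: [s1^-1 s1^-1]
Gen 11 (s1): cancels prior s1^-1. Stack: [s1^-1]
Gen 12 (s1): cancels prior s1^-1. Stack: []
Reduced word: (empty)

Answer: yes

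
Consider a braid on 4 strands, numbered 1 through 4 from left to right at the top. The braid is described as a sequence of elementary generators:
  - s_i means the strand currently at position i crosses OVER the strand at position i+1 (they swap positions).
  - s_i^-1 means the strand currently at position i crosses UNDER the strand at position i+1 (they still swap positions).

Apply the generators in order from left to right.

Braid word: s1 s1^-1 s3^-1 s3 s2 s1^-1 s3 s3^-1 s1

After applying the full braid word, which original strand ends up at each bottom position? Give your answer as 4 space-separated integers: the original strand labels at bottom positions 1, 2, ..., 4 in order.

Answer: 1 3 2 4

Derivation:
Gen 1 (s1): strand 1 crosses over strand 2. Perm now: [2 1 3 4]
Gen 2 (s1^-1): strand 2 crosses under strand 1. Perm now: [1 2 3 4]
Gen 3 (s3^-1): strand 3 crosses under strand 4. Perm now: [1 2 4 3]
Gen 4 (s3): strand 4 crosses over strand 3. Perm now: [1 2 3 4]
Gen 5 (s2): strand 2 crosses over strand 3. Perm now: [1 3 2 4]
Gen 6 (s1^-1): strand 1 crosses under strand 3. Perm now: [3 1 2 4]
Gen 7 (s3): strand 2 crosses over strand 4. Perm now: [3 1 4 2]
Gen 8 (s3^-1): strand 4 crosses under strand 2. Perm now: [3 1 2 4]
Gen 9 (s1): strand 3 crosses over strand 1. Perm now: [1 3 2 4]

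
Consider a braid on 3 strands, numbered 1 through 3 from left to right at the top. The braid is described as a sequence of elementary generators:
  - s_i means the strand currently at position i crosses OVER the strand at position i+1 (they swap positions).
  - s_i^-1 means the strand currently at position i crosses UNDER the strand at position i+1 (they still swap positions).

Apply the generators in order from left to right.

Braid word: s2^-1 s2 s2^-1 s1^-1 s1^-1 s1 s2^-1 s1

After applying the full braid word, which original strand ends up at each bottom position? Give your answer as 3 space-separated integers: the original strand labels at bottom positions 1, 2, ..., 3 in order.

Answer: 2 3 1

Derivation:
Gen 1 (s2^-1): strand 2 crosses under strand 3. Perm now: [1 3 2]
Gen 2 (s2): strand 3 crosses over strand 2. Perm now: [1 2 3]
Gen 3 (s2^-1): strand 2 crosses under strand 3. Perm now: [1 3 2]
Gen 4 (s1^-1): strand 1 crosses under strand 3. Perm now: [3 1 2]
Gen 5 (s1^-1): strand 3 crosses under strand 1. Perm now: [1 3 2]
Gen 6 (s1): strand 1 crosses over strand 3. Perm now: [3 1 2]
Gen 7 (s2^-1): strand 1 crosses under strand 2. Perm now: [3 2 1]
Gen 8 (s1): strand 3 crosses over strand 2. Perm now: [2 3 1]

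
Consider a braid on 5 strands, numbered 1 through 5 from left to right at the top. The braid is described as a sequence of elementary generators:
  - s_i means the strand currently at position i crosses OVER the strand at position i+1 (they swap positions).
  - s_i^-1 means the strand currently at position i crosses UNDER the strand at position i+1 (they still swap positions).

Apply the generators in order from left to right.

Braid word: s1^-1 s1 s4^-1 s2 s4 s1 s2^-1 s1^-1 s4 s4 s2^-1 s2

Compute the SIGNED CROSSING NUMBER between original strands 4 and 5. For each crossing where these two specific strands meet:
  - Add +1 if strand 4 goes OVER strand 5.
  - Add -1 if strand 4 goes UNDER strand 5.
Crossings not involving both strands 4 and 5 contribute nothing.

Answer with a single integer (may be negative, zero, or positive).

Answer: -2

Derivation:
Gen 1: crossing 1x2. Both 4&5? no. Sum: 0
Gen 2: crossing 2x1. Both 4&5? no. Sum: 0
Gen 3: 4 under 5. Both 4&5? yes. Contrib: -1. Sum: -1
Gen 4: crossing 2x3. Both 4&5? no. Sum: -1
Gen 5: 5 over 4. Both 4&5? yes. Contrib: -1. Sum: -2
Gen 6: crossing 1x3. Both 4&5? no. Sum: -2
Gen 7: crossing 1x2. Both 4&5? no. Sum: -2
Gen 8: crossing 3x2. Both 4&5? no. Sum: -2
Gen 9: 4 over 5. Both 4&5? yes. Contrib: +1. Sum: -1
Gen 10: 5 over 4. Both 4&5? yes. Contrib: -1. Sum: -2
Gen 11: crossing 3x1. Both 4&5? no. Sum: -2
Gen 12: crossing 1x3. Both 4&5? no. Sum: -2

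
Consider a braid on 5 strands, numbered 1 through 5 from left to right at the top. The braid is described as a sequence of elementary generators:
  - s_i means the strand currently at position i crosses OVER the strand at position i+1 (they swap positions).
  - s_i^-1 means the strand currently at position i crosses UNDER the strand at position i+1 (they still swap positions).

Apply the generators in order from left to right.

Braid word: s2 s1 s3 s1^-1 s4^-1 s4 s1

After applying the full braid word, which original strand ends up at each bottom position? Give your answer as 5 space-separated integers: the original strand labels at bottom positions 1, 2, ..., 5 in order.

Gen 1 (s2): strand 2 crosses over strand 3. Perm now: [1 3 2 4 5]
Gen 2 (s1): strand 1 crosses over strand 3. Perm now: [3 1 2 4 5]
Gen 3 (s3): strand 2 crosses over strand 4. Perm now: [3 1 4 2 5]
Gen 4 (s1^-1): strand 3 crosses under strand 1. Perm now: [1 3 4 2 5]
Gen 5 (s4^-1): strand 2 crosses under strand 5. Perm now: [1 3 4 5 2]
Gen 6 (s4): strand 5 crosses over strand 2. Perm now: [1 3 4 2 5]
Gen 7 (s1): strand 1 crosses over strand 3. Perm now: [3 1 4 2 5]

Answer: 3 1 4 2 5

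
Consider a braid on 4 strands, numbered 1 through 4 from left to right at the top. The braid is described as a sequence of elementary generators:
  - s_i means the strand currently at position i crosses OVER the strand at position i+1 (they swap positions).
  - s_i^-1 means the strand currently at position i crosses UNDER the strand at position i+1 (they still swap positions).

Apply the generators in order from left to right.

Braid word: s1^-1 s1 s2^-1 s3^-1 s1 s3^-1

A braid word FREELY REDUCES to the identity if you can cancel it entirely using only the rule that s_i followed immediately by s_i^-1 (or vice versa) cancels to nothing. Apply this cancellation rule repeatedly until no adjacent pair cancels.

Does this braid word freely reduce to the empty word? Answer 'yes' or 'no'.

Gen 1 (s1^-1): push. Stack: [s1^-1]
Gen 2 (s1): cancels prior s1^-1. Stack: []
Gen 3 (s2^-1): push. Stack: [s2^-1]
Gen 4 (s3^-1): push. Stack: [s2^-1 s3^-1]
Gen 5 (s1): push. Stack: [s2^-1 s3^-1 s1]
Gen 6 (s3^-1): push. Stack: [s2^-1 s3^-1 s1 s3^-1]
Reduced word: s2^-1 s3^-1 s1 s3^-1

Answer: no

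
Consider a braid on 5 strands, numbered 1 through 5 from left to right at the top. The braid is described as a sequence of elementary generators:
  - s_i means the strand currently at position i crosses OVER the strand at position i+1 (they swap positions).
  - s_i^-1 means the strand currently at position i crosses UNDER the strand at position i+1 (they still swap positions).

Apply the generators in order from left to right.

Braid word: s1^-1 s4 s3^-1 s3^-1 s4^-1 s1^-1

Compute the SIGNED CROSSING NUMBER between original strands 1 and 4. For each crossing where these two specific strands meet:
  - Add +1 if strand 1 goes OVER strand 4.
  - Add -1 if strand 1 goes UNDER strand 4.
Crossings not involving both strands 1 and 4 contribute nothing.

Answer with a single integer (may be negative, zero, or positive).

Answer: 0

Derivation:
Gen 1: crossing 1x2. Both 1&4? no. Sum: 0
Gen 2: crossing 4x5. Both 1&4? no. Sum: 0
Gen 3: crossing 3x5. Both 1&4? no. Sum: 0
Gen 4: crossing 5x3. Both 1&4? no. Sum: 0
Gen 5: crossing 5x4. Both 1&4? no. Sum: 0
Gen 6: crossing 2x1. Both 1&4? no. Sum: 0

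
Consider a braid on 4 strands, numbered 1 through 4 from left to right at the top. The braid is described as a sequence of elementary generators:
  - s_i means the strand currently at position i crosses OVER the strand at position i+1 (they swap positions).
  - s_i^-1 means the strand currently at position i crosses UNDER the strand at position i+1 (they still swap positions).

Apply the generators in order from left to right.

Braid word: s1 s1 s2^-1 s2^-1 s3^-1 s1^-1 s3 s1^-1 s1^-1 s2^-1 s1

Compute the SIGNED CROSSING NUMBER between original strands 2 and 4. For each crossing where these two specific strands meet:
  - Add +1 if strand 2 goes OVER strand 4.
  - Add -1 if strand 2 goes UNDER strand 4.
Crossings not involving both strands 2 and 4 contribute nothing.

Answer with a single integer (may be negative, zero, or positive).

Answer: 0

Derivation:
Gen 1: crossing 1x2. Both 2&4? no. Sum: 0
Gen 2: crossing 2x1. Both 2&4? no. Sum: 0
Gen 3: crossing 2x3. Both 2&4? no. Sum: 0
Gen 4: crossing 3x2. Both 2&4? no. Sum: 0
Gen 5: crossing 3x4. Both 2&4? no. Sum: 0
Gen 6: crossing 1x2. Both 2&4? no. Sum: 0
Gen 7: crossing 4x3. Both 2&4? no. Sum: 0
Gen 8: crossing 2x1. Both 2&4? no. Sum: 0
Gen 9: crossing 1x2. Both 2&4? no. Sum: 0
Gen 10: crossing 1x3. Both 2&4? no. Sum: 0
Gen 11: crossing 2x3. Both 2&4? no. Sum: 0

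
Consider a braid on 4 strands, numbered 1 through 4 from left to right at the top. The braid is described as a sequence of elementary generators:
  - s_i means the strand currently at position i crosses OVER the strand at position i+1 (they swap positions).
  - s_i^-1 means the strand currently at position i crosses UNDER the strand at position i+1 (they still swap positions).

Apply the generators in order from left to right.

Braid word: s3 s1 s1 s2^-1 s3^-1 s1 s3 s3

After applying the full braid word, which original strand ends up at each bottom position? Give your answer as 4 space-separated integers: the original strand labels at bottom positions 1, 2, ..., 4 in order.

Gen 1 (s3): strand 3 crosses over strand 4. Perm now: [1 2 4 3]
Gen 2 (s1): strand 1 crosses over strand 2. Perm now: [2 1 4 3]
Gen 3 (s1): strand 2 crosses over strand 1. Perm now: [1 2 4 3]
Gen 4 (s2^-1): strand 2 crosses under strand 4. Perm now: [1 4 2 3]
Gen 5 (s3^-1): strand 2 crosses under strand 3. Perm now: [1 4 3 2]
Gen 6 (s1): strand 1 crosses over strand 4. Perm now: [4 1 3 2]
Gen 7 (s3): strand 3 crosses over strand 2. Perm now: [4 1 2 3]
Gen 8 (s3): strand 2 crosses over strand 3. Perm now: [4 1 3 2]

Answer: 4 1 3 2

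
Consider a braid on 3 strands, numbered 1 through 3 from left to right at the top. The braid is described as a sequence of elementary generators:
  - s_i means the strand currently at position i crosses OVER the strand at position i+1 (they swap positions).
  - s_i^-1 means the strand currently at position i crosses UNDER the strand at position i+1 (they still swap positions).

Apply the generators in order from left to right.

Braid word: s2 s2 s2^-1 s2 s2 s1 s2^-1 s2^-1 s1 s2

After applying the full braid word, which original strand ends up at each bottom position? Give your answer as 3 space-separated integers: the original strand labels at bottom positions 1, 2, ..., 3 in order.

Answer: 1 2 3

Derivation:
Gen 1 (s2): strand 2 crosses over strand 3. Perm now: [1 3 2]
Gen 2 (s2): strand 3 crosses over strand 2. Perm now: [1 2 3]
Gen 3 (s2^-1): strand 2 crosses under strand 3. Perm now: [1 3 2]
Gen 4 (s2): strand 3 crosses over strand 2. Perm now: [1 2 3]
Gen 5 (s2): strand 2 crosses over strand 3. Perm now: [1 3 2]
Gen 6 (s1): strand 1 crosses over strand 3. Perm now: [3 1 2]
Gen 7 (s2^-1): strand 1 crosses under strand 2. Perm now: [3 2 1]
Gen 8 (s2^-1): strand 2 crosses under strand 1. Perm now: [3 1 2]
Gen 9 (s1): strand 3 crosses over strand 1. Perm now: [1 3 2]
Gen 10 (s2): strand 3 crosses over strand 2. Perm now: [1 2 3]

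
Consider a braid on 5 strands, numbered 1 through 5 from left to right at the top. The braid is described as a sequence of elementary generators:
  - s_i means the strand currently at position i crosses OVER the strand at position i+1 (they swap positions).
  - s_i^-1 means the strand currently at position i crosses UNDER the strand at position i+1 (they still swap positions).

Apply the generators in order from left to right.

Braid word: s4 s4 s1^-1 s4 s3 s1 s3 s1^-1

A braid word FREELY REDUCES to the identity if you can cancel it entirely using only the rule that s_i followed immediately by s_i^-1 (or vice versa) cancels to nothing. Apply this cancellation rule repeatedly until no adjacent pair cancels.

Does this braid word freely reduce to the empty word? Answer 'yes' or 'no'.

Gen 1 (s4): push. Stack: [s4]
Gen 2 (s4): push. Stack: [s4 s4]
Gen 3 (s1^-1): push. Stack: [s4 s4 s1^-1]
Gen 4 (s4): push. Stack: [s4 s4 s1^-1 s4]
Gen 5 (s3): push. Stack: [s4 s4 s1^-1 s4 s3]
Gen 6 (s1): push. Stack: [s4 s4 s1^-1 s4 s3 s1]
Gen 7 (s3): push. Stack: [s4 s4 s1^-1 s4 s3 s1 s3]
Gen 8 (s1^-1): push. Stack: [s4 s4 s1^-1 s4 s3 s1 s3 s1^-1]
Reduced word: s4 s4 s1^-1 s4 s3 s1 s3 s1^-1

Answer: no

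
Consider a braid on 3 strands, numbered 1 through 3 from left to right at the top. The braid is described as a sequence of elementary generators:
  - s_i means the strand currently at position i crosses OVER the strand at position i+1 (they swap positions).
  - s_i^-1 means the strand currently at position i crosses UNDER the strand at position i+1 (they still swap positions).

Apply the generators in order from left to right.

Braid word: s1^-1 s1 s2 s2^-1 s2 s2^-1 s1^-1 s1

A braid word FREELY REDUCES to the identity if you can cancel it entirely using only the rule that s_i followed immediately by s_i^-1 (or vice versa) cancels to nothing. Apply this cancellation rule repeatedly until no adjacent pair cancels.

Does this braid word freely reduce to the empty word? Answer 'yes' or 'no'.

Answer: yes

Derivation:
Gen 1 (s1^-1): push. Stack: [s1^-1]
Gen 2 (s1): cancels prior s1^-1. Stack: []
Gen 3 (s2): push. Stack: [s2]
Gen 4 (s2^-1): cancels prior s2. Stack: []
Gen 5 (s2): push. Stack: [s2]
Gen 6 (s2^-1): cancels prior s2. Stack: []
Gen 7 (s1^-1): push. Stack: [s1^-1]
Gen 8 (s1): cancels prior s1^-1. Stack: []
Reduced word: (empty)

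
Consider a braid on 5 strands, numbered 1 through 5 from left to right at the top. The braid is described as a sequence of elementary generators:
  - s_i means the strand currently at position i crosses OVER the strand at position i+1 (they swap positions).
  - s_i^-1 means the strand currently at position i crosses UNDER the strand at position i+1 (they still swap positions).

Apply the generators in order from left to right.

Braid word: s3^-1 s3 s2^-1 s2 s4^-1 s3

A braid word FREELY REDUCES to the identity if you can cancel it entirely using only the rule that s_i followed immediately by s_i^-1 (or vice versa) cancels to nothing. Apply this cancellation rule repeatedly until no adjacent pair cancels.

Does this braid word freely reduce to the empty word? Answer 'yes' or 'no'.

Answer: no

Derivation:
Gen 1 (s3^-1): push. Stack: [s3^-1]
Gen 2 (s3): cancels prior s3^-1. Stack: []
Gen 3 (s2^-1): push. Stack: [s2^-1]
Gen 4 (s2): cancels prior s2^-1. Stack: []
Gen 5 (s4^-1): push. Stack: [s4^-1]
Gen 6 (s3): push. Stack: [s4^-1 s3]
Reduced word: s4^-1 s3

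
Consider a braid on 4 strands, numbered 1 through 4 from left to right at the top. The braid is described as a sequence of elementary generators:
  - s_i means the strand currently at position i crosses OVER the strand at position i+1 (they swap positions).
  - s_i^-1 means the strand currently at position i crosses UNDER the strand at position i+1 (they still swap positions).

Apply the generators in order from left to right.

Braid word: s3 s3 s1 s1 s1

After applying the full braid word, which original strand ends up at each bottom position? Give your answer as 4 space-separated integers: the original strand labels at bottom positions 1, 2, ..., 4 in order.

Gen 1 (s3): strand 3 crosses over strand 4. Perm now: [1 2 4 3]
Gen 2 (s3): strand 4 crosses over strand 3. Perm now: [1 2 3 4]
Gen 3 (s1): strand 1 crosses over strand 2. Perm now: [2 1 3 4]
Gen 4 (s1): strand 2 crosses over strand 1. Perm now: [1 2 3 4]
Gen 5 (s1): strand 1 crosses over strand 2. Perm now: [2 1 3 4]

Answer: 2 1 3 4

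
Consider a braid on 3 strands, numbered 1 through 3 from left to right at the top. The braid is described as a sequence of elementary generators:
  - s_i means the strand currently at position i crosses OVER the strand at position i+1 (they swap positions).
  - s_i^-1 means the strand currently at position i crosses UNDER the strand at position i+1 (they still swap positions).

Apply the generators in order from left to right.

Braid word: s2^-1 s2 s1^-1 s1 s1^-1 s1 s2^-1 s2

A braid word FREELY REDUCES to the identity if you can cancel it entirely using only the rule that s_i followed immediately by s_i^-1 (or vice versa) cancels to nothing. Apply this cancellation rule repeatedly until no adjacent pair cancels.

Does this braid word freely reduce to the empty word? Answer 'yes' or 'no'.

Gen 1 (s2^-1): push. Stack: [s2^-1]
Gen 2 (s2): cancels prior s2^-1. Stack: []
Gen 3 (s1^-1): push. Stack: [s1^-1]
Gen 4 (s1): cancels prior s1^-1. Stack: []
Gen 5 (s1^-1): push. Stack: [s1^-1]
Gen 6 (s1): cancels prior s1^-1. Stack: []
Gen 7 (s2^-1): push. Stack: [s2^-1]
Gen 8 (s2): cancels prior s2^-1. Stack: []
Reduced word: (empty)

Answer: yes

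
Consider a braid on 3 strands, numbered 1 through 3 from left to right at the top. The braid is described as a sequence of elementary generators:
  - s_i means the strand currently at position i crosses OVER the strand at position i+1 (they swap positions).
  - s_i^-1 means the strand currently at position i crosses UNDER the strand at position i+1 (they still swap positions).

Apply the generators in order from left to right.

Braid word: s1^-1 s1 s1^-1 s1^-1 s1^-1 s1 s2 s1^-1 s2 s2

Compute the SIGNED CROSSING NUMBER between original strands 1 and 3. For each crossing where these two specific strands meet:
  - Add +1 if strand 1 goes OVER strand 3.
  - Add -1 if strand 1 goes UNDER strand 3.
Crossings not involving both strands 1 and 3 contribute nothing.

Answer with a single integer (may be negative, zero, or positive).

Gen 1: crossing 1x2. Both 1&3? no. Sum: 0
Gen 2: crossing 2x1. Both 1&3? no. Sum: 0
Gen 3: crossing 1x2. Both 1&3? no. Sum: 0
Gen 4: crossing 2x1. Both 1&3? no. Sum: 0
Gen 5: crossing 1x2. Both 1&3? no. Sum: 0
Gen 6: crossing 2x1. Both 1&3? no. Sum: 0
Gen 7: crossing 2x3. Both 1&3? no. Sum: 0
Gen 8: 1 under 3. Both 1&3? yes. Contrib: -1. Sum: -1
Gen 9: crossing 1x2. Both 1&3? no. Sum: -1
Gen 10: crossing 2x1. Both 1&3? no. Sum: -1

Answer: -1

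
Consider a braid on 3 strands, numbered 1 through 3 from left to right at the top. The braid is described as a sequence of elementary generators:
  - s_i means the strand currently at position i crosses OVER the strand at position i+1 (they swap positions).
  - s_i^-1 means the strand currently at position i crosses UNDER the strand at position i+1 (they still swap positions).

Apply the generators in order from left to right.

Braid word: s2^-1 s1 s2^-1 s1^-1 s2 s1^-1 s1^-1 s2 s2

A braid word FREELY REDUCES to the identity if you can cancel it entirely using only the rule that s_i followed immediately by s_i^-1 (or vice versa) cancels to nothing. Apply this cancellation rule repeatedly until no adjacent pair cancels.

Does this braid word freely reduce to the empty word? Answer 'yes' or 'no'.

Gen 1 (s2^-1): push. Stack: [s2^-1]
Gen 2 (s1): push. Stack: [s2^-1 s1]
Gen 3 (s2^-1): push. Stack: [s2^-1 s1 s2^-1]
Gen 4 (s1^-1): push. Stack: [s2^-1 s1 s2^-1 s1^-1]
Gen 5 (s2): push. Stack: [s2^-1 s1 s2^-1 s1^-1 s2]
Gen 6 (s1^-1): push. Stack: [s2^-1 s1 s2^-1 s1^-1 s2 s1^-1]
Gen 7 (s1^-1): push. Stack: [s2^-1 s1 s2^-1 s1^-1 s2 s1^-1 s1^-1]
Gen 8 (s2): push. Stack: [s2^-1 s1 s2^-1 s1^-1 s2 s1^-1 s1^-1 s2]
Gen 9 (s2): push. Stack: [s2^-1 s1 s2^-1 s1^-1 s2 s1^-1 s1^-1 s2 s2]
Reduced word: s2^-1 s1 s2^-1 s1^-1 s2 s1^-1 s1^-1 s2 s2

Answer: no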